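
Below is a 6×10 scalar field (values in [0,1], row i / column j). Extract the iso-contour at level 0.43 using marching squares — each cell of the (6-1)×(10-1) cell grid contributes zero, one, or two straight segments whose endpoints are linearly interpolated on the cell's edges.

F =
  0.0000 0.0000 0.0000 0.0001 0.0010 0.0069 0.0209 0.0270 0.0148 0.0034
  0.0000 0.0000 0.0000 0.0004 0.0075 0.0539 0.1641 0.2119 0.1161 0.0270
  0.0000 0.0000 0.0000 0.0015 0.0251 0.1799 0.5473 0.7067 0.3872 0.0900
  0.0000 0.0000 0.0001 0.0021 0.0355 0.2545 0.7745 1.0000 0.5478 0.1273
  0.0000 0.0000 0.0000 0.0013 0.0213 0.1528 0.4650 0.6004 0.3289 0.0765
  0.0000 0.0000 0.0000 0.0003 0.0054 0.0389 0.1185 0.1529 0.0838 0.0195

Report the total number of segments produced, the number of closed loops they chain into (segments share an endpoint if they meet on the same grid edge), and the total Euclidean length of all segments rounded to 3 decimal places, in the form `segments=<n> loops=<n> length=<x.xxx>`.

segments=12 loops=1 length=8.910

cell (1,5): code 0100 → (1.694,6.000)–(2.000,5.681)
cell (1,6): code 1100 → (1.441,7.000)–(1.694,6.000)
cell (1,7): code 1000 → (2.000,7.866)–(1.441,7.000)
cell (2,5): code 0110 → (2.000,5.681)–(3.000,5.338)
cell (2,7): code 1101 → (2.267,8.000)–(2.000,7.866)
cell (2,8): code 1000 → (3.000,8.280)–(2.267,8.000)
cell (3,5): code 0110 → (3.000,5.338)–(4.000,5.888)
cell (3,7): code 1011 → (4.000,7.628)–(3.538,8.000)
cell (3,8): code 0001 → (3.538,8.000)–(3.000,8.280)
cell (4,5): code 0010 → (4.000,5.888)–(4.101,6.000)
cell (4,6): code 0011 → (4.101,6.000)–(4.381,7.000)
cell (4,7): code 0001 → (4.381,7.000)–(4.000,7.628)
total: 12 segments, chained into 1 closed loop(s), length Σ = 8.910286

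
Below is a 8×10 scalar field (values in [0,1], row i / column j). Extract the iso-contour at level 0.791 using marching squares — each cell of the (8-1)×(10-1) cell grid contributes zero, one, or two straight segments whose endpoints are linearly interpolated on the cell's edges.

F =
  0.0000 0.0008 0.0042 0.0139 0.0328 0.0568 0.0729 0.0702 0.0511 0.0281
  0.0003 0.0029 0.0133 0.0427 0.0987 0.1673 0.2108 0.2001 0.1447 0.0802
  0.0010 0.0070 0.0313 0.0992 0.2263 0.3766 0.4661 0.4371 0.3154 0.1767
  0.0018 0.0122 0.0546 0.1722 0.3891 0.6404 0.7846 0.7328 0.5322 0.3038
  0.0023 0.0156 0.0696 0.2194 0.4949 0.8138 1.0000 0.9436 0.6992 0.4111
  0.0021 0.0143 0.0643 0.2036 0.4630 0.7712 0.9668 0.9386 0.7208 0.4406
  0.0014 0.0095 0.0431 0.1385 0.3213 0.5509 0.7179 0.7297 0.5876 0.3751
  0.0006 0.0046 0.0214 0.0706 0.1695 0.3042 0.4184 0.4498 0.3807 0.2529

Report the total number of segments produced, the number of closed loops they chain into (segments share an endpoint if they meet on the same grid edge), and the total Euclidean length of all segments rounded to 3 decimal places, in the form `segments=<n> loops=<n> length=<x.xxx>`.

cell (3,4): code 0100 → (3.869,5.000)–(4.000,4.929)
cell (3,5): code 1100 → (3.030,6.000)–(3.869,5.000)
cell (3,6): code 1100 → (3.276,7.000)–(3.030,6.000)
cell (3,7): code 1000 → (4.000,7.624)–(3.276,7.000)
cell (4,4): code 0010 → (4.000,4.929)–(4.535,5.000)
cell (4,5): code 0111 → (4.535,5.000)–(5.000,5.101)
cell (4,7): code 1001 → (5.000,7.678)–(4.000,7.624)
cell (5,5): code 0010 → (5.000,5.101)–(5.706,6.000)
cell (5,6): code 0011 → (5.706,6.000)–(5.707,7.000)
cell (5,7): code 0001 → (5.707,7.000)–(5.000,7.678)
total: 10 segments, chained into 1 closed loop(s), length Σ = 8.579954

segments=10 loops=1 length=8.580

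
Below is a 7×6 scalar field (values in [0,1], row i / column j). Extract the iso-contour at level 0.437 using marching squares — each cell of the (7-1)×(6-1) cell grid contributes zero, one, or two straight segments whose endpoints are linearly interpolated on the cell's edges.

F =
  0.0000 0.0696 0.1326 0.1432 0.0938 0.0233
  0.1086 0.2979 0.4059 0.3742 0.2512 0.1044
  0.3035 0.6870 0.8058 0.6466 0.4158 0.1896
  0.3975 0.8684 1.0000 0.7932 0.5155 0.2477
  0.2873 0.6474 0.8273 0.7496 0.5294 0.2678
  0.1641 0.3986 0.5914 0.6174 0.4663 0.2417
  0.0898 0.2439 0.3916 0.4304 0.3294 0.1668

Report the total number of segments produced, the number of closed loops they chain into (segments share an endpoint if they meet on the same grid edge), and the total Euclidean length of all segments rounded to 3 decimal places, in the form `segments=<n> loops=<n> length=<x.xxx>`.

cell (1,0): code 0100 → (1.357,1.000)–(2.000,0.348)
cell (1,1): code 1100 → (1.078,2.000)–(1.357,1.000)
cell (1,2): code 1100 → (1.231,3.000)–(1.078,2.000)
cell (1,3): code 1000 → (2.000,3.908)–(1.231,3.000)
cell (2,0): code 0110 → (2.000,0.348)–(3.000,0.084)
cell (2,3): code 1101 → (2.213,4.000)–(2.000,3.908)
cell (2,4): code 1000 → (3.000,4.293)–(2.213,4.000)
cell (3,0): code 0110 → (3.000,0.084)–(4.000,0.416)
cell (3,4): code 1001 → (4.000,4.353)–(3.000,4.293)
cell (4,0): code 0010 → (4.000,0.416)–(4.846,1.000)
cell (4,1): code 0111 → (4.846,1.000)–(5.000,1.199)
cell (4,4): code 1001 → (5.000,4.130)–(4.000,4.353)
cell (5,1): code 0010 → (5.000,1.199)–(5.773,2.000)
cell (5,2): code 0011 → (5.773,2.000)–(5.965,3.000)
cell (5,3): code 0011 → (5.965,3.000)–(5.214,4.000)
cell (5,4): code 0001 → (5.214,4.000)–(5.000,4.130)
total: 16 segments, chained into 1 closed loop(s), length Σ = 14.253658

segments=16 loops=1 length=14.254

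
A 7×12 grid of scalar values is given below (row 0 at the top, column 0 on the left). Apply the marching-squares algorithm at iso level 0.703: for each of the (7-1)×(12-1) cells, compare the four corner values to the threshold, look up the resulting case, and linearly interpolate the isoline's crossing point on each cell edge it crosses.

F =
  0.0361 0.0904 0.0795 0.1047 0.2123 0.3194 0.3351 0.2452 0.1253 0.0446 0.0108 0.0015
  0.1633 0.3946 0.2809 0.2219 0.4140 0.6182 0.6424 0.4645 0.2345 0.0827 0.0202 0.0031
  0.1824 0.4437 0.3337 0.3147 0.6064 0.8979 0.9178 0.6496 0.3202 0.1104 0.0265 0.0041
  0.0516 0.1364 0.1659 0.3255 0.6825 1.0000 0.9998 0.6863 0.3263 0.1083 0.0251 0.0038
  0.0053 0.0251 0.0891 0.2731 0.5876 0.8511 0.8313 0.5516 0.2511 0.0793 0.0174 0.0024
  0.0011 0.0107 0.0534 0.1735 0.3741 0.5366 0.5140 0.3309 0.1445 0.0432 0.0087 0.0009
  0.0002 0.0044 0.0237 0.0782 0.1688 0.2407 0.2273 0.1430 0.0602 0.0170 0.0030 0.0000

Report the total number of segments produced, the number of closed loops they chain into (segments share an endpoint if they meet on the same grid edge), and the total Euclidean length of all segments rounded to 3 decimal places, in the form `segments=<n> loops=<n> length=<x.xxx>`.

segments=10 loops=1 length=9.660

cell (1,4): code 0100 → (1.303,5.000)–(2.000,4.331)
cell (1,5): code 1100 → (1.220,6.000)–(1.303,5.000)
cell (1,6): code 1000 → (2.000,6.801)–(1.220,6.000)
cell (2,4): code 0110 → (2.000,4.331)–(3.000,4.065)
cell (2,6): code 1001 → (3.000,6.947)–(2.000,6.801)
cell (3,4): code 0110 → (3.000,4.065)–(4.000,4.438)
cell (3,6): code 1001 → (4.000,6.459)–(3.000,6.947)
cell (4,4): code 0010 → (4.000,4.438)–(4.471,5.000)
cell (4,5): code 0011 → (4.471,5.000)–(4.404,6.000)
cell (4,6): code 0001 → (4.404,6.000)–(4.000,6.459)
total: 10 segments, chained into 1 closed loop(s), length Σ = 9.659757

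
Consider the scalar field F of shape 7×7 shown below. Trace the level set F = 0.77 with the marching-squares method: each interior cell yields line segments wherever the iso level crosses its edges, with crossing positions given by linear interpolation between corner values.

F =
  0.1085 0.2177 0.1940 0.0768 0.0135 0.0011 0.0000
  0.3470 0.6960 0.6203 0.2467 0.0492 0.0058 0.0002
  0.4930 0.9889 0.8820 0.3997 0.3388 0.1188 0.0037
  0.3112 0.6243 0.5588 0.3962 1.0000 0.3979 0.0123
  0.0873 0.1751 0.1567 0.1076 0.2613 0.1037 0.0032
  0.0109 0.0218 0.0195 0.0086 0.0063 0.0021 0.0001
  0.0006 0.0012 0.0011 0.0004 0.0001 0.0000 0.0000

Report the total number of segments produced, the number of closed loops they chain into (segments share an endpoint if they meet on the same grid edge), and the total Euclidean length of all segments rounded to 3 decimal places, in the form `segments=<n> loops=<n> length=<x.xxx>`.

cell (1,0): code 0100 → (1.253,1.000)–(2.000,0.559)
cell (1,1): code 1100 → (1.572,2.000)–(1.253,1.000)
cell (1,2): code 1000 → (2.000,2.232)–(1.572,2.000)
cell (2,0): code 0010 → (2.000,0.559)–(2.600,1.000)
cell (2,1): code 0011 → (2.600,1.000)–(2.347,2.000)
cell (2,2): code 0001 → (2.347,2.000)–(2.000,2.232)
cell (2,3): code 0100 → (2.652,4.000)–(3.000,3.619)
cell (2,4): code 1000 → (3.000,4.382)–(2.652,4.000)
cell (3,3): code 0010 → (3.000,3.619)–(3.311,4.000)
cell (3,4): code 0001 → (3.311,4.000)–(3.000,4.382)
total: 10 segments, chained into 2 closed loop(s), length Σ = 6.616006

segments=10 loops=2 length=6.616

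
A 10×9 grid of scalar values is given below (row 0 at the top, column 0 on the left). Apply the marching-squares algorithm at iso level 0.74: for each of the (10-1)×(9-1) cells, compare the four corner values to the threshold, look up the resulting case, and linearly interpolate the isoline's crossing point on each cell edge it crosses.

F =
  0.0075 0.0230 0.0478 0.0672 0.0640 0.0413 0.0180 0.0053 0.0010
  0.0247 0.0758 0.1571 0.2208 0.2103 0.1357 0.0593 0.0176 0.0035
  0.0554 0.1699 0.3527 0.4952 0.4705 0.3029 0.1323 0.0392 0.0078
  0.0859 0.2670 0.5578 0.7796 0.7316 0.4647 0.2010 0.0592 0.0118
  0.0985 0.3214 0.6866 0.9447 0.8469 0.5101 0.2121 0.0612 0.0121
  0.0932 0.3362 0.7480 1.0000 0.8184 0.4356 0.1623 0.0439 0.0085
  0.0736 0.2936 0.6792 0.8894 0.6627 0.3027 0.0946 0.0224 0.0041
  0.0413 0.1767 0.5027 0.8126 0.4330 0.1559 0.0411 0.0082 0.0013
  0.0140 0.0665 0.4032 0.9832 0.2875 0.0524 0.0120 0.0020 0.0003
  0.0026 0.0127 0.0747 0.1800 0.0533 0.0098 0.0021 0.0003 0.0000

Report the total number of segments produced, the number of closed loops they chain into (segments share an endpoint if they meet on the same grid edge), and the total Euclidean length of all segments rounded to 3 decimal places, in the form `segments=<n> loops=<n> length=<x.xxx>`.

segments=18 loops=1 length=12.853

cell (2,2): code 0100 → (2.861,3.000)–(3.000,2.821)
cell (2,3): code 1000 → (3.000,3.825)–(2.861,3.000)
cell (3,2): code 0110 → (3.000,2.821)–(4.000,2.207)
cell (3,3): code 1101 → (3.073,4.000)–(3.000,3.825)
cell (3,4): code 1000 → (4.000,4.317)–(3.073,4.000)
cell (4,1): code 0100 → (4.870,2.000)–(5.000,1.981)
cell (4,2): code 1110 → (4.000,2.207)–(4.870,2.000)
cell (4,4): code 1001 → (5.000,4.205)–(4.000,4.317)
cell (5,1): code 0010 → (5.000,1.981)–(5.116,2.000)
cell (5,2): code 0111 → (5.116,2.000)–(6.000,2.289)
cell (5,3): code 1011 → (6.000,3.659)–(5.504,4.000)
cell (5,4): code 0001 → (5.504,4.000)–(5.000,4.205)
cell (6,2): code 0110 → (6.000,2.289)–(7.000,2.766)
cell (6,3): code 1001 → (7.000,3.191)–(6.000,3.659)
cell (7,2): code 0110 → (7.000,2.766)–(8.000,2.581)
cell (7,3): code 1001 → (8.000,3.350)–(7.000,3.191)
cell (8,2): code 0010 → (8.000,2.581)–(8.303,3.000)
cell (8,3): code 0001 → (8.303,3.000)–(8.000,3.350)
total: 18 segments, chained into 1 closed loop(s), length Σ = 12.852839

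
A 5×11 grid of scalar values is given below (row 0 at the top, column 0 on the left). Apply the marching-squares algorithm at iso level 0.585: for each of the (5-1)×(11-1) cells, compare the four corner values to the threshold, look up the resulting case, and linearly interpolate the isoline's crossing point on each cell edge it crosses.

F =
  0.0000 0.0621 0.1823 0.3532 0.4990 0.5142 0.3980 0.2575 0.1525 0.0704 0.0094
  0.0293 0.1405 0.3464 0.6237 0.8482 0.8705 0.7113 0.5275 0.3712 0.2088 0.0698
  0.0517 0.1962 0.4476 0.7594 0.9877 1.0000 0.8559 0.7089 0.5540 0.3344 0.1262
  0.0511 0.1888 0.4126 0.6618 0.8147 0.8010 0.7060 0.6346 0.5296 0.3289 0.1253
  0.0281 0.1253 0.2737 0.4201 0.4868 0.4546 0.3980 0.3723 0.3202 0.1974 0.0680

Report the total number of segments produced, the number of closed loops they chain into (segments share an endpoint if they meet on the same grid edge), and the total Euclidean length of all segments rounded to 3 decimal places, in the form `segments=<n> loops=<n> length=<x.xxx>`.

cell (0,2): code 0100 → (0.857,3.000)–(1.000,2.860)
cell (0,3): code 1100 → (0.246,4.000)–(0.857,3.000)
cell (0,4): code 1100 → (0.199,5.000)–(0.246,4.000)
cell (0,5): code 1100 → (0.597,6.000)–(0.199,5.000)
cell (0,6): code 1000 → (1.000,6.687)–(0.597,6.000)
cell (1,2): code 0110 → (1.000,2.860)–(2.000,2.441)
cell (1,6): code 1101 → (1.317,7.000)–(1.000,6.687)
cell (1,7): code 1000 → (2.000,7.800)–(1.317,7.000)
cell (2,2): code 0110 → (2.000,2.441)–(3.000,2.692)
cell (2,7): code 1001 → (3.000,7.472)–(2.000,7.800)
cell (3,2): code 0010 → (3.000,2.692)–(3.318,3.000)
cell (3,3): code 0011 → (3.318,3.000)–(3.701,4.000)
cell (3,4): code 0011 → (3.701,4.000)–(3.624,5.000)
cell (3,5): code 0011 → (3.624,5.000)–(3.393,6.000)
cell (3,6): code 0011 → (3.393,6.000)–(3.189,7.000)
cell (3,7): code 0001 → (3.189,7.000)–(3.000,7.472)
total: 16 segments, chained into 1 closed loop(s), length Σ = 13.982757

segments=16 loops=1 length=13.983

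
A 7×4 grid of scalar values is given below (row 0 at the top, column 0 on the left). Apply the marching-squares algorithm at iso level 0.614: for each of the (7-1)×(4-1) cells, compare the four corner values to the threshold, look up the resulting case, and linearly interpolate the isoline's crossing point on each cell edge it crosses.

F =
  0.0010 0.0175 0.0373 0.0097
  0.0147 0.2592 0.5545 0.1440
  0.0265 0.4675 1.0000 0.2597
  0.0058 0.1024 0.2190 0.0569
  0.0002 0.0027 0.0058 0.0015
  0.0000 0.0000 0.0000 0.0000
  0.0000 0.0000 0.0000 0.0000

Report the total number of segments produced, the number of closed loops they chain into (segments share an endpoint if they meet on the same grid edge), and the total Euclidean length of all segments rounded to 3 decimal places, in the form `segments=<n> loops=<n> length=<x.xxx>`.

cell (1,1): code 0100 → (1.134,2.000)–(2.000,1.275)
cell (1,2): code 1000 → (2.000,2.521)–(1.134,2.000)
cell (2,1): code 0010 → (2.000,1.275)–(2.494,2.000)
cell (2,2): code 0001 → (2.494,2.000)–(2.000,2.521)
total: 4 segments, chained into 1 closed loop(s), length Σ = 3.736682

segments=4 loops=1 length=3.737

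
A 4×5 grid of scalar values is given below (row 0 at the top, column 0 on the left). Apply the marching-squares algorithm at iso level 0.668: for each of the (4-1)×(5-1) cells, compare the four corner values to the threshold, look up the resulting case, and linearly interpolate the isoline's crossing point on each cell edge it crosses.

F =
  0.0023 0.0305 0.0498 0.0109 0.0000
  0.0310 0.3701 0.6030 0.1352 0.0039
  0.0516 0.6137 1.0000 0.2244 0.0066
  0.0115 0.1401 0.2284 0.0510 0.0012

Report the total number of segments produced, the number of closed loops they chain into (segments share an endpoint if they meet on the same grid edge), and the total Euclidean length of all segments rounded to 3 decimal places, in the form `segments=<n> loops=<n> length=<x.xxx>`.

segments=4 loops=1 length=3.707

cell (1,1): code 0100 → (1.164,2.000)–(2.000,1.141)
cell (1,2): code 1000 → (2.000,2.428)–(1.164,2.000)
cell (2,1): code 0010 → (2.000,1.141)–(2.430,2.000)
cell (2,2): code 0001 → (2.430,2.000)–(2.000,2.428)
total: 4 segments, chained into 1 closed loop(s), length Σ = 3.706678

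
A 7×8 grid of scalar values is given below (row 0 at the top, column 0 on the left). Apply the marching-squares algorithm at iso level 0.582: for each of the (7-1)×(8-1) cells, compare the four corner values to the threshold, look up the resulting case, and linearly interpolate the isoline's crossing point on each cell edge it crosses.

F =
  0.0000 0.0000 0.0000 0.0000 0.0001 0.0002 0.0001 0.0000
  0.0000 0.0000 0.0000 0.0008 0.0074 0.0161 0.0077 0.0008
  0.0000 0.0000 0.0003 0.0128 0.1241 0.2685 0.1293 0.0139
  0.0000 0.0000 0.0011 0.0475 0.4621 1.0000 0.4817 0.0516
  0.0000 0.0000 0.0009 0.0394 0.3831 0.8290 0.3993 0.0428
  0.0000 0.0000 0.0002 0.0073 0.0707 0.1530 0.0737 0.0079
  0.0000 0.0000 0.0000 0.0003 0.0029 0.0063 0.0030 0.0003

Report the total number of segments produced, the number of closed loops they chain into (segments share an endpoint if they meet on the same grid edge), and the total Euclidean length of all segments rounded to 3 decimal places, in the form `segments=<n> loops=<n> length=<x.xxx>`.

segments=6 loops=1 length=5.349

cell (2,4): code 0100 → (2.429,5.000)–(3.000,4.223)
cell (2,5): code 1000 → (3.000,5.806)–(2.429,5.000)
cell (3,4): code 0110 → (3.000,4.223)–(4.000,4.446)
cell (3,5): code 1001 → (4.000,5.575)–(3.000,5.806)
cell (4,4): code 0010 → (4.000,4.446)–(4.365,5.000)
cell (4,5): code 0001 → (4.365,5.000)–(4.000,5.575)
total: 6 segments, chained into 1 closed loop(s), length Σ = 5.348772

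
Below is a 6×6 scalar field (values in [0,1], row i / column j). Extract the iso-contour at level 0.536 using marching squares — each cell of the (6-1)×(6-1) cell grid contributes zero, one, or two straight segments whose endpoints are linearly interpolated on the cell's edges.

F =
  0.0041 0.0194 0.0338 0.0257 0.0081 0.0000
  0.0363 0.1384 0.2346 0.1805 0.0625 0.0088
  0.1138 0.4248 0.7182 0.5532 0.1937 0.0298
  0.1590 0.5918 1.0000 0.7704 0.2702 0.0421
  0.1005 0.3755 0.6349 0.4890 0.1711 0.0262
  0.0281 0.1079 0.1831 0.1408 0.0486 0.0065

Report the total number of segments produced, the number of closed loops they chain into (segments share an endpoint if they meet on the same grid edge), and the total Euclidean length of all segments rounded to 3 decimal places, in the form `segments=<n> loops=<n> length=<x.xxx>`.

segments=12 loops=1 length=7.780

cell (1,1): code 0100 → (1.623,2.000)–(2.000,1.379)
cell (1,2): code 1100 → (1.954,3.000)–(1.623,2.000)
cell (1,3): code 1000 → (2.000,3.048)–(1.954,3.000)
cell (2,0): code 0100 → (2.666,1.000)–(3.000,0.871)
cell (2,1): code 1110 → (2.000,1.379)–(2.666,1.000)
cell (2,3): code 1001 → (3.000,3.469)–(2.000,3.048)
cell (3,0): code 0010 → (3.000,0.871)–(3.258,1.000)
cell (3,1): code 0111 → (3.258,1.000)–(4.000,1.619)
cell (3,2): code 1011 → (4.000,2.678)–(3.833,3.000)
cell (3,3): code 0001 → (3.833,3.000)–(3.000,3.469)
cell (4,1): code 0010 → (4.000,1.619)–(4.219,2.000)
cell (4,2): code 0001 → (4.219,2.000)–(4.000,2.678)
total: 12 segments, chained into 1 closed loop(s), length Σ = 7.780411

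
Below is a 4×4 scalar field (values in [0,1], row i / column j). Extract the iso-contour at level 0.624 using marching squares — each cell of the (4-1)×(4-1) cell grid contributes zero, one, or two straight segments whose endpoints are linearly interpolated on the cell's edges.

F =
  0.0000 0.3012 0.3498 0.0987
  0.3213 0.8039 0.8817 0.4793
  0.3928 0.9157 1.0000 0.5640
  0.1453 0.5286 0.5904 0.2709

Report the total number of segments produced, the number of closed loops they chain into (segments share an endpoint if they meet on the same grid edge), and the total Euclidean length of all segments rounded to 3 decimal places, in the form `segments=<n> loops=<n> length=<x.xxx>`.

cell (0,0): code 0100 → (0.642,1.000)–(1.000,0.627)
cell (0,1): code 1100 → (0.516,2.000)–(0.642,1.000)
cell (0,2): code 1000 → (1.000,2.640)–(0.516,2.000)
cell (1,0): code 0110 → (1.000,0.627)–(2.000,0.442)
cell (1,2): code 1001 → (2.000,2.862)–(1.000,2.640)
cell (2,0): code 0010 → (2.000,0.442)–(2.754,1.000)
cell (2,1): code 0011 → (2.754,1.000)–(2.918,2.000)
cell (2,2): code 0001 → (2.918,2.000)–(2.000,2.862)
total: 8 segments, chained into 1 closed loop(s), length Σ = 7.579593

segments=8 loops=1 length=7.580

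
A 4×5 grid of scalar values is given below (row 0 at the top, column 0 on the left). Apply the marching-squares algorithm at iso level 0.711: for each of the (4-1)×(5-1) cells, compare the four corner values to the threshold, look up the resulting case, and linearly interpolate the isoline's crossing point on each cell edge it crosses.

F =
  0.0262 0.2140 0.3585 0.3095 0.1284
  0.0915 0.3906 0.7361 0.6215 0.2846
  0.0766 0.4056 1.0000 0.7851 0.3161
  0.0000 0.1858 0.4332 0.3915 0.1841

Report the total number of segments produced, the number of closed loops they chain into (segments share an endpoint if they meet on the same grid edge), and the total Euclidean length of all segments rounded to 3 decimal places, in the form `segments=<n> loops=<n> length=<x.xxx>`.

segments=8 loops=1 length=4.843

cell (0,1): code 0100 → (0.934,2.000)–(1.000,1.927)
cell (0,2): code 1000 → (1.000,2.219)–(0.934,2.000)
cell (1,1): code 0110 → (1.000,1.927)–(2.000,1.514)
cell (1,2): code 1101 → (1.547,3.000)–(1.000,2.219)
cell (1,3): code 1000 → (2.000,3.158)–(1.547,3.000)
cell (2,1): code 0010 → (2.000,1.514)–(2.510,2.000)
cell (2,2): code 0011 → (2.510,2.000)–(2.188,3.000)
cell (2,3): code 0001 → (2.188,3.000)–(2.000,3.158)
total: 8 segments, chained into 1 closed loop(s), length Σ = 4.843480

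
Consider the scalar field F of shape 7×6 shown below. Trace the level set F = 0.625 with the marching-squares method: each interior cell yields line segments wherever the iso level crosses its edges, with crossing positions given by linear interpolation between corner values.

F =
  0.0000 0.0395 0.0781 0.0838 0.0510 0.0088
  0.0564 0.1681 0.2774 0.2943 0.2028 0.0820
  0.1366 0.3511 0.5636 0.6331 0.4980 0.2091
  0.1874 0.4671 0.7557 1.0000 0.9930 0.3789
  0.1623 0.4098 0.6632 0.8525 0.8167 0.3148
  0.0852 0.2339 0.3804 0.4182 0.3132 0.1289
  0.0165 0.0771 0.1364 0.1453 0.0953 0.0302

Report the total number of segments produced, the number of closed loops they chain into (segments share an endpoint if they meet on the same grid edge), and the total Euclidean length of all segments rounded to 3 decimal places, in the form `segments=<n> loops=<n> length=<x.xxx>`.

cell (1,2): code 0100 → (1.976,3.000)–(2.000,2.883)
cell (1,3): code 1000 → (2.000,3.060)–(1.976,3.000)
cell (2,1): code 0100 → (2.320,2.000)–(3.000,1.547)
cell (2,2): code 1110 → (2.000,2.883)–(2.320,2.000)
cell (2,3): code 1101 → (2.257,4.000)–(2.000,3.060)
cell (2,4): code 1000 → (3.000,4.599)–(2.257,4.000)
cell (3,1): code 0110 → (3.000,1.547)–(4.000,1.849)
cell (3,4): code 1001 → (4.000,4.382)–(3.000,4.599)
cell (4,1): code 0010 → (4.000,1.849)–(4.135,2.000)
cell (4,2): code 0011 → (4.135,2.000)–(4.524,3.000)
cell (4,3): code 0011 → (4.524,3.000)–(4.381,4.000)
cell (4,4): code 0001 → (4.381,4.000)–(4.000,4.382)
total: 12 segments, chained into 1 closed loop(s), length Σ = 8.762428

segments=12 loops=1 length=8.762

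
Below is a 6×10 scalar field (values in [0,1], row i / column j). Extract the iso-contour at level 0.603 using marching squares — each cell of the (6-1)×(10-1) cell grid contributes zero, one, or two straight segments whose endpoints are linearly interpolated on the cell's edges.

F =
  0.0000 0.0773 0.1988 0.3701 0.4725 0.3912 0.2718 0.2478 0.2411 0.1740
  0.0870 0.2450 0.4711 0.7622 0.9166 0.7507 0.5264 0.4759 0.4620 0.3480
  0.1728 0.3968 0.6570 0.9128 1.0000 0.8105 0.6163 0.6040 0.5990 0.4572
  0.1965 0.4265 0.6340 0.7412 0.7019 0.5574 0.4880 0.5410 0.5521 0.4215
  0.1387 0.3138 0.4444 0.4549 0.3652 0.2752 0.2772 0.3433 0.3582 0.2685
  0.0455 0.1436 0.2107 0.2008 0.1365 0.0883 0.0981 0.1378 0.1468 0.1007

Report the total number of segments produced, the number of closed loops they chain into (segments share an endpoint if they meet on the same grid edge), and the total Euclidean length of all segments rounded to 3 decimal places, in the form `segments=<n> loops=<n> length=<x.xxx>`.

cell (0,2): code 0100 → (0.594,3.000)–(1.000,2.453)
cell (0,3): code 1100 → (0.294,4.000)–(0.594,3.000)
cell (0,4): code 1100 → (0.589,5.000)–(0.294,4.000)
cell (0,5): code 1000 → (1.000,5.658)–(0.589,5.000)
cell (1,1): code 0100 → (1.710,2.000)–(2.000,1.792)
cell (1,2): code 1110 → (1.000,2.453)–(1.710,2.000)
cell (1,5): code 1101 → (1.852,6.000)–(1.000,5.658)
cell (1,6): code 1100 → (1.992,7.000)–(1.852,6.000)
cell (1,7): code 1000 → (2.000,7.200)–(1.992,7.000)
cell (2,1): code 0110 → (2.000,1.792)–(3.000,1.851)
cell (2,4): code 1011 → (3.000,4.684)–(2.820,5.000)
cell (2,5): code 0011 → (2.820,5.000)–(2.104,6.000)
cell (2,6): code 0011 → (2.104,6.000)–(2.016,7.000)
cell (2,7): code 0001 → (2.016,7.000)–(2.000,7.200)
cell (3,1): code 0010 → (3.000,1.851)–(3.164,2.000)
cell (3,2): code 0011 → (3.164,2.000)–(3.483,3.000)
cell (3,3): code 0011 → (3.483,3.000)–(3.294,4.000)
cell (3,4): code 0001 → (3.294,4.000)–(3.000,4.684)
total: 18 segments, chained into 1 closed loop(s), length Σ = 13.703999

segments=18 loops=1 length=13.704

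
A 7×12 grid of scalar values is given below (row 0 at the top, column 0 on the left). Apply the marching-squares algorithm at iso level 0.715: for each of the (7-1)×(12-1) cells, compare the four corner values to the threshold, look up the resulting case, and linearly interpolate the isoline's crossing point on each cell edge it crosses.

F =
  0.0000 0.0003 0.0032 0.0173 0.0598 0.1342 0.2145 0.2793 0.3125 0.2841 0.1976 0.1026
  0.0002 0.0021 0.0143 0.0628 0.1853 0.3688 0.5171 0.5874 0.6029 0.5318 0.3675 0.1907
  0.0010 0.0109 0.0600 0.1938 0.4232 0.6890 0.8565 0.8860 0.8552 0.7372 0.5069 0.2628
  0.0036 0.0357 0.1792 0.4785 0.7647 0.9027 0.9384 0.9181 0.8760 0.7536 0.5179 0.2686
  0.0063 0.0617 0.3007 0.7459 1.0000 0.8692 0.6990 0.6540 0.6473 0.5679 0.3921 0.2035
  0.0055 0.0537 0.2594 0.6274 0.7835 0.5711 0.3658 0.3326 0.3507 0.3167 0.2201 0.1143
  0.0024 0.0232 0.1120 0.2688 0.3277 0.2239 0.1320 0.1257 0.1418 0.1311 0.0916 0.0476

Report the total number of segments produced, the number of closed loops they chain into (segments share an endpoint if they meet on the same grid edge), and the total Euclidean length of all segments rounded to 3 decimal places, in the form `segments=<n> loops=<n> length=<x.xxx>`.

segments=22 loops=1 length=15.610

cell (1,5): code 0100 → (1.583,6.000)–(2.000,5.155)
cell (1,6): code 1100 → (1.427,7.000)–(1.583,6.000)
cell (1,7): code 1100 → (1.444,8.000)–(1.427,7.000)
cell (1,8): code 1100 → (1.892,9.000)–(1.444,8.000)
cell (1,9): code 1000 → (2.000,9.096)–(1.892,9.000)
cell (2,3): code 0100 → (2.854,4.000)–(3.000,3.826)
cell (2,4): code 1100 → (2.122,5.000)–(2.854,4.000)
cell (2,5): code 1110 → (2.000,5.155)–(2.122,5.000)
cell (2,9): code 1001 → (3.000,9.164)–(2.000,9.096)
cell (3,2): code 0100 → (3.884,3.000)–(4.000,2.931)
cell (3,3): code 1110 → (3.000,3.826)–(3.884,3.000)
cell (3,5): code 1011 → (4.000,5.906)–(3.933,6.000)
cell (3,6): code 0011 → (3.933,6.000)–(3.769,7.000)
cell (3,7): code 0011 → (3.769,7.000)–(3.704,8.000)
cell (3,8): code 0011 → (3.704,8.000)–(3.208,9.000)
cell (3,9): code 0001 → (3.208,9.000)–(3.000,9.164)
cell (4,2): code 0010 → (4.000,2.931)–(4.261,3.000)
cell (4,3): code 0111 → (4.261,3.000)–(5.000,3.561)
cell (4,4): code 1011 → (5.000,4.323)–(4.517,5.000)
cell (4,5): code 0001 → (4.517,5.000)–(4.000,5.906)
cell (5,3): code 0010 → (5.000,3.561)–(5.150,4.000)
cell (5,4): code 0001 → (5.150,4.000)–(5.000,4.323)
total: 22 segments, chained into 1 closed loop(s), length Σ = 15.610217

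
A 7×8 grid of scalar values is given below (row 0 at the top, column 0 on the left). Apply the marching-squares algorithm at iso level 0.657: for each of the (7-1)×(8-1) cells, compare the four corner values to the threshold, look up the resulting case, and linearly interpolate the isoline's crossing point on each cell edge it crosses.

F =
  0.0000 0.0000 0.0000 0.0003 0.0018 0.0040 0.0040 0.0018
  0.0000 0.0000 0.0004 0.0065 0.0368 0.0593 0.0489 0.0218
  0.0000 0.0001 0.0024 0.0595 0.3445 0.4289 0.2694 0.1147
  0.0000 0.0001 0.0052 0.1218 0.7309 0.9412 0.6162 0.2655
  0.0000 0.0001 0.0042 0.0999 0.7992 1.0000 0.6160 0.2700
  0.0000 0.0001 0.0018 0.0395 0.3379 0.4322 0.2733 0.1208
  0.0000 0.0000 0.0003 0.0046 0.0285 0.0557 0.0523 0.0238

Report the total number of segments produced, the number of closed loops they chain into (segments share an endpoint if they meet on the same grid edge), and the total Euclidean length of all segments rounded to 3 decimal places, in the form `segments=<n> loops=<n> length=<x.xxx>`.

segments=8 loops=1 length=6.820

cell (2,3): code 0100 → (2.809,4.000)–(3.000,3.879)
cell (2,4): code 1100 → (2.445,5.000)–(2.809,4.000)
cell (2,5): code 1000 → (3.000,5.874)–(2.445,5.000)
cell (3,3): code 0110 → (3.000,3.879)–(4.000,3.797)
cell (3,5): code 1001 → (4.000,5.893)–(3.000,5.874)
cell (4,3): code 0010 → (4.000,3.797)–(4.308,4.000)
cell (4,4): code 0011 → (4.308,4.000)–(4.604,5.000)
cell (4,5): code 0001 → (4.604,5.000)–(4.000,5.893)
total: 8 segments, chained into 1 closed loop(s), length Σ = 6.820074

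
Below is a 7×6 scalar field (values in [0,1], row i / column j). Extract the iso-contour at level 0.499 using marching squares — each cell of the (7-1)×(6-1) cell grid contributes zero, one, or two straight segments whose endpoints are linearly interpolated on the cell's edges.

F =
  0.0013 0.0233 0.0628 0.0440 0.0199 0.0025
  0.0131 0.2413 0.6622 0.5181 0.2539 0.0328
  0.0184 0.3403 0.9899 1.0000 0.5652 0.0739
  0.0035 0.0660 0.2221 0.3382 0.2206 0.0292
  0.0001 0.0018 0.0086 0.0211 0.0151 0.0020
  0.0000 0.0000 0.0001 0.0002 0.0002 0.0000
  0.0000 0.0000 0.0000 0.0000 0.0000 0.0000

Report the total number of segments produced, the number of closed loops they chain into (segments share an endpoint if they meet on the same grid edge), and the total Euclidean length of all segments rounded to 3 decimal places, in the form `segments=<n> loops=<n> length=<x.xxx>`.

cell (0,1): code 0100 → (0.728,2.000)–(1.000,1.612)
cell (0,2): code 1100 → (0.960,3.000)–(0.728,2.000)
cell (0,3): code 1000 → (1.000,3.072)–(0.960,3.000)
cell (1,1): code 0110 → (1.000,1.612)–(2.000,1.244)
cell (1,3): code 1101 → (1.787,4.000)–(1.000,3.072)
cell (1,4): code 1000 → (2.000,4.135)–(1.787,4.000)
cell (2,1): code 0010 → (2.000,1.244)–(2.639,2.000)
cell (2,2): code 0011 → (2.639,2.000)–(2.757,3.000)
cell (2,3): code 0011 → (2.757,3.000)–(2.192,4.000)
cell (2,4): code 0001 → (2.192,4.000)–(2.000,4.135)
total: 10 segments, chained into 1 closed loop(s), length Σ = 7.497145

segments=10 loops=1 length=7.497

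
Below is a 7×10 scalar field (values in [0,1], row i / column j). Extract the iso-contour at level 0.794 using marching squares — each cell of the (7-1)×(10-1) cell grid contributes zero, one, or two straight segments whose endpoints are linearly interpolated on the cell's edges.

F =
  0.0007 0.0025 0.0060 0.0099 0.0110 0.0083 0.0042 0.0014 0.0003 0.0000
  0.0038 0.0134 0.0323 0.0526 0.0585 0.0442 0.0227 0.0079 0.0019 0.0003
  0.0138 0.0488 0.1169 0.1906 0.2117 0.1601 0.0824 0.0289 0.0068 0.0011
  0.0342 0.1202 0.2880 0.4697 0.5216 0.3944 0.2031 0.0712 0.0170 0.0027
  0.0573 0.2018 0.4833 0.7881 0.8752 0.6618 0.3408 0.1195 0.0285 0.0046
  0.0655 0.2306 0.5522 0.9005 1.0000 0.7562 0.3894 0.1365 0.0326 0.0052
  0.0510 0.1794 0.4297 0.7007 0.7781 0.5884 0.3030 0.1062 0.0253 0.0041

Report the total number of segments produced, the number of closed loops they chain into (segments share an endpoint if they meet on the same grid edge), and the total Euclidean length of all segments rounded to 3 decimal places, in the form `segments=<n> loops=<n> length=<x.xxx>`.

segments=8 loops=1 length=6.534

cell (3,3): code 0100 → (3.770,4.000)–(4.000,3.068)
cell (3,4): code 1000 → (4.000,4.381)–(3.770,4.000)
cell (4,2): code 0100 → (4.052,3.000)–(5.000,2.694)
cell (4,3): code 1110 → (4.000,3.068)–(4.052,3.000)
cell (4,4): code 1001 → (5.000,4.845)–(4.000,4.381)
cell (5,2): code 0010 → (5.000,2.694)–(5.533,3.000)
cell (5,3): code 0011 → (5.533,3.000)–(5.928,4.000)
cell (5,4): code 0001 → (5.928,4.000)–(5.000,4.845)
total: 8 segments, chained into 1 closed loop(s), length Σ = 6.533581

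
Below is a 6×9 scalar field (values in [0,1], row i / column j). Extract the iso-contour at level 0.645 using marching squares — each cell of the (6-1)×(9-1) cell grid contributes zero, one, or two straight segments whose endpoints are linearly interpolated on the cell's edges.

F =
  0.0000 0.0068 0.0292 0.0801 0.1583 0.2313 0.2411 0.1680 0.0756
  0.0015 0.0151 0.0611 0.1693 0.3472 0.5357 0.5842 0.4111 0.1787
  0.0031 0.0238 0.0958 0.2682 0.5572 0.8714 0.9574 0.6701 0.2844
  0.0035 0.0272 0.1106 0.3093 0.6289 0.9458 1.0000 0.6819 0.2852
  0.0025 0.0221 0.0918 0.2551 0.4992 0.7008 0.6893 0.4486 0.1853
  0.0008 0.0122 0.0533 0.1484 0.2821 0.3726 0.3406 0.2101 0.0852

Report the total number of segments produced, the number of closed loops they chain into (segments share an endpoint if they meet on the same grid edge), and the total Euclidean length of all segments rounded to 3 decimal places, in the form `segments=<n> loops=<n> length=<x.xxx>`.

segments=12 loops=1 length=9.497

cell (1,4): code 0100 → (1.326,5.000)–(2.000,4.279)
cell (1,5): code 1100 → (1.163,6.000)–(1.326,5.000)
cell (1,6): code 1100 → (1.903,7.000)–(1.163,6.000)
cell (1,7): code 1000 → (2.000,7.065)–(1.903,7.000)
cell (2,4): code 0110 → (2.000,4.279)–(3.000,4.051)
cell (2,7): code 1001 → (3.000,7.093)–(2.000,7.065)
cell (3,4): code 0110 → (3.000,4.051)–(4.000,4.723)
cell (3,6): code 1011 → (4.000,6.184)–(3.158,7.000)
cell (3,7): code 0001 → (3.158,7.000)–(3.000,7.093)
cell (4,4): code 0010 → (4.000,4.723)–(4.170,5.000)
cell (4,5): code 0011 → (4.170,5.000)–(4.127,6.000)
cell (4,6): code 0001 → (4.127,6.000)–(4.000,6.184)
total: 12 segments, chained into 1 closed loop(s), length Σ = 9.497439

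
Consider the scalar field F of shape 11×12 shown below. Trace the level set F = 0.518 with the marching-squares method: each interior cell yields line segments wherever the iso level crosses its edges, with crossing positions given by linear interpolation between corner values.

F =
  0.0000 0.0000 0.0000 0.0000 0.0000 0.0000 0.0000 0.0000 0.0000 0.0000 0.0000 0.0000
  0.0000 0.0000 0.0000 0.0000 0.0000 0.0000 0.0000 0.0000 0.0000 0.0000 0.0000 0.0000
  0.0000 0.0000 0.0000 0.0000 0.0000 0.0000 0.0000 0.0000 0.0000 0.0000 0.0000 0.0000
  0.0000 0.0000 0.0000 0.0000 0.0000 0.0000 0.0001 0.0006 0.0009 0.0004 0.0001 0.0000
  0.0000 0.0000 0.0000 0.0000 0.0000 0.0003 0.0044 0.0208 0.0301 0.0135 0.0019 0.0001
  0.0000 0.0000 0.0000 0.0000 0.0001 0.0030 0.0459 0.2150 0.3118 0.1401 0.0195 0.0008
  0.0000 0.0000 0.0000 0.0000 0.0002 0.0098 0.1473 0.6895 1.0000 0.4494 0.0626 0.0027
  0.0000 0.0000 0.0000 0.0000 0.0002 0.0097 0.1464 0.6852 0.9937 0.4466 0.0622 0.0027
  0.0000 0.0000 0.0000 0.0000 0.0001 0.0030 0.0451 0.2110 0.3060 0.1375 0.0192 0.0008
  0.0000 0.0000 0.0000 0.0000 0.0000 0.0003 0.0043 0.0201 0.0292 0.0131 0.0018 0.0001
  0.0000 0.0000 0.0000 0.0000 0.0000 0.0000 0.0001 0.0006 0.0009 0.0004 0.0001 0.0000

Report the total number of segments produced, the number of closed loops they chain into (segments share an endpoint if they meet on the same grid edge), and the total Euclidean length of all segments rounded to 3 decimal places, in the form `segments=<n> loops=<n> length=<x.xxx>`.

cell (5,6): code 0100 → (5.639,7.000)–(6.000,6.684)
cell (5,7): code 1100 → (5.300,8.000)–(5.639,7.000)
cell (5,8): code 1000 → (6.000,8.875)–(5.300,8.000)
cell (6,6): code 0110 → (6.000,6.684)–(7.000,6.690)
cell (6,8): code 1001 → (7.000,8.869)–(6.000,8.875)
cell (7,6): code 0010 → (7.000,6.690)–(7.353,7.000)
cell (7,7): code 0011 → (7.353,7.000)–(7.692,8.000)
cell (7,8): code 0001 → (7.692,8.000)–(7.000,8.869)
total: 8 segments, chained into 1 closed loop(s), length Σ = 7.294037

segments=8 loops=1 length=7.294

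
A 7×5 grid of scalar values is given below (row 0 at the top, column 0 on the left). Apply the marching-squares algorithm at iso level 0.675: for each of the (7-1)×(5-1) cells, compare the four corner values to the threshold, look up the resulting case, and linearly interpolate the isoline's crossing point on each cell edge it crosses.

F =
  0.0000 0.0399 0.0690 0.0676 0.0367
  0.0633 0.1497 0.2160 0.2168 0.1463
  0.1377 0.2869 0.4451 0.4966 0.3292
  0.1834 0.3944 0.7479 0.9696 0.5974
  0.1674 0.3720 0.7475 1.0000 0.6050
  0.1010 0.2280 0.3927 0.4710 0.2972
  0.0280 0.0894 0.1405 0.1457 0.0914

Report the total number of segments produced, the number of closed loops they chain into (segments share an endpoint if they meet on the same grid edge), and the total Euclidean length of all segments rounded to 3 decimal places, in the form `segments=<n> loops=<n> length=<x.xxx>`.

segments=8 loops=1 length=6.784

cell (2,1): code 0100 → (2.759,2.000)–(3.000,1.794)
cell (2,2): code 1100 → (2.377,3.000)–(2.759,2.000)
cell (2,3): code 1000 → (3.000,3.792)–(2.377,3.000)
cell (3,1): code 0110 → (3.000,1.794)–(4.000,1.807)
cell (3,3): code 1001 → (4.000,3.823)–(3.000,3.792)
cell (4,1): code 0010 → (4.000,1.807)–(4.204,2.000)
cell (4,2): code 0011 → (4.204,2.000)–(4.614,3.000)
cell (4,3): code 0001 → (4.614,3.000)–(4.000,3.823)
total: 8 segments, chained into 1 closed loop(s), length Σ = 6.784038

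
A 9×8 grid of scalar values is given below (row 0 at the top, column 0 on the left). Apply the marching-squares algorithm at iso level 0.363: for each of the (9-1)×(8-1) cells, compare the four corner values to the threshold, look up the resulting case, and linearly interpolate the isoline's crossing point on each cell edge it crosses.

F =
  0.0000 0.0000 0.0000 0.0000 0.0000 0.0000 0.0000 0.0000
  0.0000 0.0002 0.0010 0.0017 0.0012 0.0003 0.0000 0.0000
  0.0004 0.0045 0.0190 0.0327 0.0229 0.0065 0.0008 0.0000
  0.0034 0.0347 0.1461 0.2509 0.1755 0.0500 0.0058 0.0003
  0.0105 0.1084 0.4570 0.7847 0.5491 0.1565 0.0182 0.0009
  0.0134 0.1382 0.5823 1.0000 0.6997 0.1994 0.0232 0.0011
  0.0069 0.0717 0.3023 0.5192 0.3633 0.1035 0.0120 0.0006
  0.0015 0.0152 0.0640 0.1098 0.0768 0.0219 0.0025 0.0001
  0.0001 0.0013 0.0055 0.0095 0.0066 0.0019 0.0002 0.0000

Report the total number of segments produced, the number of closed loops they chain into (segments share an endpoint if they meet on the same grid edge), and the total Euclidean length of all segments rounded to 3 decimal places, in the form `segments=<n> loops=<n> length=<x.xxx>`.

cell (3,1): code 0100 → (3.698,2.000)–(4.000,1.730)
cell (3,2): code 1100 → (3.210,3.000)–(3.698,2.000)
cell (3,3): code 1100 → (3.502,4.000)–(3.210,3.000)
cell (3,4): code 1000 → (4.000,4.474)–(3.502,4.000)
cell (4,1): code 0110 → (4.000,1.730)–(5.000,1.506)
cell (4,4): code 1001 → (5.000,4.673)–(4.000,4.474)
cell (5,1): code 0010 → (5.000,1.506)–(5.783,2.000)
cell (5,2): code 0111 → (5.783,2.000)–(6.000,2.280)
cell (5,4): code 1001 → (6.000,4.001)–(5.000,4.673)
cell (6,2): code 0010 → (6.000,2.280)–(6.382,3.000)
cell (6,3): code 0011 → (6.382,3.000)–(6.001,4.000)
cell (6,4): code 0001 → (6.001,4.000)–(6.000,4.001)
total: 12 segments, chained into 1 closed loop(s), length Σ = 9.662539

segments=12 loops=1 length=9.663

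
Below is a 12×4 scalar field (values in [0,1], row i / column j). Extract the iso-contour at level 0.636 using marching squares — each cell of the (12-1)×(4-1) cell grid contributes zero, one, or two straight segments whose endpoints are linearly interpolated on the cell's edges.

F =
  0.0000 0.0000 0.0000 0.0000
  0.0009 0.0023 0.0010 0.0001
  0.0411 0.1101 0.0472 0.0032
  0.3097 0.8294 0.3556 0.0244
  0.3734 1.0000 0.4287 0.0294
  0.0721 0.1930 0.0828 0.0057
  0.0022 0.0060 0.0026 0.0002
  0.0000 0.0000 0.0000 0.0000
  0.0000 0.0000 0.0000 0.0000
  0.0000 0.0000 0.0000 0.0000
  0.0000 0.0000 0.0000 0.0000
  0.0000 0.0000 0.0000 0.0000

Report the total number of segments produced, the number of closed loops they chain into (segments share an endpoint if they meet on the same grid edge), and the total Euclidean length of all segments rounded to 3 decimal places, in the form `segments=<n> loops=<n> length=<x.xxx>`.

segments=6 loops=1 length=4.511

cell (2,0): code 0100 → (2.731,1.000)–(3.000,0.628)
cell (2,1): code 1000 → (3.000,1.408)–(2.731,1.000)
cell (3,0): code 0110 → (3.000,0.628)–(4.000,0.419)
cell (3,1): code 1001 → (4.000,1.637)–(3.000,1.408)
cell (4,0): code 0010 → (4.000,0.419)–(4.451,1.000)
cell (4,1): code 0001 → (4.451,1.000)–(4.000,1.637)
total: 6 segments, chained into 1 closed loop(s), length Σ = 4.511434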